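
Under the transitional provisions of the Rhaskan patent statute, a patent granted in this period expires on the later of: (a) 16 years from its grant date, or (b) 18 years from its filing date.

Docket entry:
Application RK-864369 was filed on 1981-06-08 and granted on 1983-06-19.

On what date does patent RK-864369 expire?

June 19, 1999

(a) grant + 16 years → 19 June 1999.
(b) filing + 18 years → 8 June 1999.
Later of the two: 19 June 1999.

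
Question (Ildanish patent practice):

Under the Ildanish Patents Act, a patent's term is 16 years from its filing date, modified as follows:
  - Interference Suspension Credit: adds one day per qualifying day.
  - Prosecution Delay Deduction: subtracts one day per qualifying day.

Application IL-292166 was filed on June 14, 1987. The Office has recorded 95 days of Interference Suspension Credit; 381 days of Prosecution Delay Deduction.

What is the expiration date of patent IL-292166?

September 1, 2002

Base term: filing date + 16 years → 14 June 2003.
Interference Suspension Credit: +95 days → 17 September 2003.
Prosecution Delay Deduction: −381 days → 1 September 2002.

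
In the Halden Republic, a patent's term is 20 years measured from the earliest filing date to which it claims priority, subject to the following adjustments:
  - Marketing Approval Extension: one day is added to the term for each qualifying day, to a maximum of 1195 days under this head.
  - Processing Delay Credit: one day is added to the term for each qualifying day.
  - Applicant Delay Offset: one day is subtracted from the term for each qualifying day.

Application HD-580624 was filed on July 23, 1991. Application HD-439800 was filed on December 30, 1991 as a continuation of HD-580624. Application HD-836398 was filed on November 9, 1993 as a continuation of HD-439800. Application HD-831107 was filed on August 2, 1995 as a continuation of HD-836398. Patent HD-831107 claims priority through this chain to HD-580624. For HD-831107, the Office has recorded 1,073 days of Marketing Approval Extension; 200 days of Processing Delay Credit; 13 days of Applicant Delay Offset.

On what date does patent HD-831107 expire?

Earliest priority filing: 23 July 1991.
Base term: 23 July 1991 + 20 years → 23 July 2011.
Marketing Approval Extension: 1073 days (within the 1195-day cap) → +1073 days → 30 June 2014.
Processing Delay Credit: +200 days → 16 January 2015.
Applicant Delay Offset: −13 days → 3 January 2015.

2015-01-03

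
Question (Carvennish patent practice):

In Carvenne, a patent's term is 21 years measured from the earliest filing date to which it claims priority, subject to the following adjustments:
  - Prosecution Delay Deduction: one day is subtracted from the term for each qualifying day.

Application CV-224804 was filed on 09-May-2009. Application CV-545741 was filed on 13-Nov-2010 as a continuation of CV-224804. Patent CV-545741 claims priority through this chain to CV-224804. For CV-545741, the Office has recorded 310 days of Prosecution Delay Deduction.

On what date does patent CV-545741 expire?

July 3, 2029

Earliest priority filing: 9 May 2009.
Base term: 9 May 2009 + 21 years → 9 May 2030.
Prosecution Delay Deduction: −310 days → 3 July 2029.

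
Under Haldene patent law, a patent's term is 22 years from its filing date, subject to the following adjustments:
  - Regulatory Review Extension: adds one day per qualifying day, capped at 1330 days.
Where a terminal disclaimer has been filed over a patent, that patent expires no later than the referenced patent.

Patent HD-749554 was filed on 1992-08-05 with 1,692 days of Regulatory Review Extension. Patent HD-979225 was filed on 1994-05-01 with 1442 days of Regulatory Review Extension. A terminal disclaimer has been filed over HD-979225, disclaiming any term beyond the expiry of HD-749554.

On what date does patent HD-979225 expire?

Natural term of HD-979225:
  Base: filing + 22 years → 1 May 2016.
  Regulatory Review Extension: 1442 days claimed exceeds the 1330-day cap, so +1330 days → 22 December 2019.
Expiry of referenced patent HD-749554:
  Base: filing + 22 years → 5 August 2014.
  Regulatory Review Extension: 1692 days claimed exceeds the 1330-day cap, so +1330 days → 27 March 2018.
Terminal disclaimer: HD-979225 expires on the earlier of 22 December 2019 and 27 March 2018.

March 27, 2018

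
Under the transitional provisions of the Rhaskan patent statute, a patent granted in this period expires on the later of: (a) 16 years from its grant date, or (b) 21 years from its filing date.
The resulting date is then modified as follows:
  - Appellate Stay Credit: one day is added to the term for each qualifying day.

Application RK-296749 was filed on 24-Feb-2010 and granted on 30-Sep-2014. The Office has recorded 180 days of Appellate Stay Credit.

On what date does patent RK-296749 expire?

August 23, 2031

(a) grant + 16 years → 30 September 2030.
(b) filing + 21 years → 24 February 2031.
Later of the two: 24 February 2031.
Appellate Stay Credit: +180 days → 23 August 2031.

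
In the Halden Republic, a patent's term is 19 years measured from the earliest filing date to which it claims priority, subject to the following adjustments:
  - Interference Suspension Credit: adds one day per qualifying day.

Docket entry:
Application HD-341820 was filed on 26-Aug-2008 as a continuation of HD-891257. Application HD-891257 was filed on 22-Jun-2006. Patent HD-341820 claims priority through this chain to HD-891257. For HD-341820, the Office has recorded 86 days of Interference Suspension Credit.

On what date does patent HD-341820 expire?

September 16, 2025

Earliest priority filing: 22 June 2006.
Base term: 22 June 2006 + 19 years → 22 June 2025.
Interference Suspension Credit: +86 days → 16 September 2025.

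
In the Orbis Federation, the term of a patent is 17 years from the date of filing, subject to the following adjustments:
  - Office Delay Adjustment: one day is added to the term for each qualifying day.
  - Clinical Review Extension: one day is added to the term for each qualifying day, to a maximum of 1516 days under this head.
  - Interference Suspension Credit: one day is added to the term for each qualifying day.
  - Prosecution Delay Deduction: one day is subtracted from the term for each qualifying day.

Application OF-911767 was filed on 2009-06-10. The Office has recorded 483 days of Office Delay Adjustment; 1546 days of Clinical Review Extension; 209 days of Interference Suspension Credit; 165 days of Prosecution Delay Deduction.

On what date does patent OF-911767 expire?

Base term: filing date + 17 years → 10 June 2026.
Office Delay Adjustment: +483 days → 6 October 2027.
Clinical Review Extension: 1546 days claimed exceeds the 1516-day cap, so +1516 days → 30 November 2031.
Interference Suspension Credit: +209 days → 26 June 2032.
Prosecution Delay Deduction: −165 days → 13 January 2032.

January 13, 2032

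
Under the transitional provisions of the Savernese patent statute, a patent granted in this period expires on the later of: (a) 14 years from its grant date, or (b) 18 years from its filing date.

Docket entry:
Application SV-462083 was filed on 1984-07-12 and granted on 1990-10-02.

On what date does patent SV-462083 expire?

(a) grant + 14 years → 2 October 2004.
(b) filing + 18 years → 12 July 2002.
Later of the two: 2 October 2004.

October 2, 2004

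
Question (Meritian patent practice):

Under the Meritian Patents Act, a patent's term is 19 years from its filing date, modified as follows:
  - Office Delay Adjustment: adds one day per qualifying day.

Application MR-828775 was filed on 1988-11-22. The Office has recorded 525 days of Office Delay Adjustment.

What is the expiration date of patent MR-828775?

April 30, 2009

Base term: filing date + 19 years → 22 November 2007.
Office Delay Adjustment: +525 days → 30 April 2009.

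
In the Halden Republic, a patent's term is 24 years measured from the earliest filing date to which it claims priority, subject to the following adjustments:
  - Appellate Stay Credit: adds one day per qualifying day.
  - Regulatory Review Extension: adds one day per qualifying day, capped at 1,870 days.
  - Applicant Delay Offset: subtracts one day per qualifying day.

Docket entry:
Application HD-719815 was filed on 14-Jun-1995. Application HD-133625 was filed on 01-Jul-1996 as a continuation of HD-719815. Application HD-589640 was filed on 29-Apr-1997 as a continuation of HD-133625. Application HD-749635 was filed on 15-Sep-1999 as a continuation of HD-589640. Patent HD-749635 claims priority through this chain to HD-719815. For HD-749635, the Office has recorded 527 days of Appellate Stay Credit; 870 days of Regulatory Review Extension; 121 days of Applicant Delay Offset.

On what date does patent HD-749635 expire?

Earliest priority filing: 14 June 1995.
Base term: 14 June 1995 + 24 years → 14 June 2019.
Appellate Stay Credit: +527 days → 22 November 2020.
Regulatory Review Extension: 870 days (within the 1870-day cap) → +870 days → 11 April 2023.
Applicant Delay Offset: −121 days → 11 December 2022.

2022-12-11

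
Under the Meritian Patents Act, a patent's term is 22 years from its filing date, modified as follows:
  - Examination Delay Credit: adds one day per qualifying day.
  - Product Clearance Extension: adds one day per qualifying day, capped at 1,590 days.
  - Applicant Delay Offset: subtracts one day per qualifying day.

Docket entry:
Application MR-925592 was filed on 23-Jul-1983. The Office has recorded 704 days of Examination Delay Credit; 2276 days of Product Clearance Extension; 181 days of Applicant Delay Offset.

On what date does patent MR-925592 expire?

Base term: filing date + 22 years → 23 July 2005.
Examination Delay Credit: +704 days → 27 June 2007.
Product Clearance Extension: 2276 days claimed exceeds the 1590-day cap, so +1590 days → 3 November 2011.
Applicant Delay Offset: −181 days → 6 May 2011.

2011-05-06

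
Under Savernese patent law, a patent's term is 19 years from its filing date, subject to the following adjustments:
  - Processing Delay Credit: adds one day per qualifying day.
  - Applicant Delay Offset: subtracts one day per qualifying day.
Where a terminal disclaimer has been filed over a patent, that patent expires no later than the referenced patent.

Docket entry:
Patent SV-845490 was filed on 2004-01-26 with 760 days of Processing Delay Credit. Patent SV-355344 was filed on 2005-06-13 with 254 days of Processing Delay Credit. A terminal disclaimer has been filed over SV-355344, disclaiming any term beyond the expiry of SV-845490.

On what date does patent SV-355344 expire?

2025-02-22

Natural term of SV-355344:
  Base: filing + 19 years → 13 June 2024.
  Processing Delay Credit: +254 days → 22 February 2025.
Expiry of referenced patent SV-845490:
  Base: filing + 19 years → 26 January 2023.
  Processing Delay Credit: +760 days → 24 February 2025.
Terminal disclaimer: SV-355344 expires on the earlier of 22 February 2025 and 24 February 2025.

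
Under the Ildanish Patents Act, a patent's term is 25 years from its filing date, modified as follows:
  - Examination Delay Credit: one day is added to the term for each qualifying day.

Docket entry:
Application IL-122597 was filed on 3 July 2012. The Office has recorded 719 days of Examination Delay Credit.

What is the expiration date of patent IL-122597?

2039-06-22

Base term: filing date + 25 years → 3 July 2037.
Examination Delay Credit: +719 days → 22 June 2039.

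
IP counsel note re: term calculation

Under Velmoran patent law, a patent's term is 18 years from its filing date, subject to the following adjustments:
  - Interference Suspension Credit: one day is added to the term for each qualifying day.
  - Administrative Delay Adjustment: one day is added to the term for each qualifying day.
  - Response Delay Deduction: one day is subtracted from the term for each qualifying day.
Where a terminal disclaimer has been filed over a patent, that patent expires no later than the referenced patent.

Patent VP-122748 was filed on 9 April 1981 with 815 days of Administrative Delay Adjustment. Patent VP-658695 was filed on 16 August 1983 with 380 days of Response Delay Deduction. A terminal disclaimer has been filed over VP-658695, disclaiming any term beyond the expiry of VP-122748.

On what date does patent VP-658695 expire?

2000-08-01

Natural term of VP-658695:
  Base: filing + 18 years → 16 August 2001.
  Response Delay Deduction: −380 days → 1 August 2000.
Expiry of referenced patent VP-122748:
  Base: filing + 18 years → 9 April 1999.
  Administrative Delay Adjustment: +815 days → 2 July 2001.
Terminal disclaimer: VP-658695 expires on the earlier of 1 August 2000 and 2 July 2001.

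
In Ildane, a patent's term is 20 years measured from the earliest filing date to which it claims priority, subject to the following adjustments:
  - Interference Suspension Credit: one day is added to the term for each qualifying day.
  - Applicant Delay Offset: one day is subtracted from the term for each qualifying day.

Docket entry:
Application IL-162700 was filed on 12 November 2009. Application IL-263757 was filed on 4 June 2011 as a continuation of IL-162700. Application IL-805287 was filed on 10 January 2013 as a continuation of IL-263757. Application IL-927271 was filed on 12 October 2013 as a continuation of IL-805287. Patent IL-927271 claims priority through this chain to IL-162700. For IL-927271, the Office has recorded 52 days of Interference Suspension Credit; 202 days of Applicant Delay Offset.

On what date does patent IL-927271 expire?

Earliest priority filing: 12 November 2009.
Base term: 12 November 2009 + 20 years → 12 November 2029.
Interference Suspension Credit: +52 days → 3 January 2030.
Applicant Delay Offset: −202 days → 15 June 2029.

June 15, 2029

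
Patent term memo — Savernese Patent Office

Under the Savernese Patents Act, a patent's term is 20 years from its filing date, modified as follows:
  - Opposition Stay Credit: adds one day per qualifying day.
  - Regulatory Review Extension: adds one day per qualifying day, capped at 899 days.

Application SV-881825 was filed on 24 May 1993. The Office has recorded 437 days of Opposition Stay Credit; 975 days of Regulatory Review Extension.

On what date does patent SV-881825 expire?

January 19, 2017

Base term: filing date + 20 years → 24 May 2013.
Opposition Stay Credit: +437 days → 4 August 2014.
Regulatory Review Extension: 975 days claimed exceeds the 899-day cap, so +899 days → 19 January 2017.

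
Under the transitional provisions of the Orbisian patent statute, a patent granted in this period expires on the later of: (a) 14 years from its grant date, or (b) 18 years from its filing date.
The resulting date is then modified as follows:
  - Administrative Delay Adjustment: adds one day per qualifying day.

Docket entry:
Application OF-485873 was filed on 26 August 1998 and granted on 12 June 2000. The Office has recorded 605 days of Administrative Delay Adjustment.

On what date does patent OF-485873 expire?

2018-04-23

(a) grant + 14 years → 12 June 2014.
(b) filing + 18 years → 26 August 2016.
Later of the two: 26 August 2016.
Administrative Delay Adjustment: +605 days → 23 April 2018.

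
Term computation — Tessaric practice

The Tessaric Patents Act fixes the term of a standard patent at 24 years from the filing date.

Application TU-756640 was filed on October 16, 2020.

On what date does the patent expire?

2044-10-16

Filing date + 24 years → 16 October 2044.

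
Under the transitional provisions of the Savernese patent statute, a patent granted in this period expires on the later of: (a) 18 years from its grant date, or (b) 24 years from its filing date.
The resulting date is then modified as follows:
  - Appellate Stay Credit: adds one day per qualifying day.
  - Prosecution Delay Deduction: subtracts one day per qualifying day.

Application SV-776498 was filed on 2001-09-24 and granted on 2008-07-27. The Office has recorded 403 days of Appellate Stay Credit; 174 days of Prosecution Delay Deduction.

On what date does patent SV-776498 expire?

2027-03-13

(a) grant + 18 years → 27 July 2026.
(b) filing + 24 years → 24 September 2025.
Later of the two: 27 July 2026.
Appellate Stay Credit: +403 days → 3 September 2027.
Prosecution Delay Deduction: −174 days → 13 March 2027.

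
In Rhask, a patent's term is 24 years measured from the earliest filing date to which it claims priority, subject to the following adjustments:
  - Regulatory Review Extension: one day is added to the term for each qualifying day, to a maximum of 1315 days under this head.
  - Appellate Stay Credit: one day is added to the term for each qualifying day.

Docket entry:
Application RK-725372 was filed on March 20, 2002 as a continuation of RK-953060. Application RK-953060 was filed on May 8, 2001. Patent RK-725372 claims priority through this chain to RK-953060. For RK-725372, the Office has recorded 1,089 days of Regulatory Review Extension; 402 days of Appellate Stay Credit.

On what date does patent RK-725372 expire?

Earliest priority filing: 8 May 2001.
Base term: 8 May 2001 + 24 years → 8 May 2025.
Regulatory Review Extension: 1089 days (within the 1315-day cap) → +1089 days → 1 May 2028.
Appellate Stay Credit: +402 days → 7 June 2029.

2029-06-07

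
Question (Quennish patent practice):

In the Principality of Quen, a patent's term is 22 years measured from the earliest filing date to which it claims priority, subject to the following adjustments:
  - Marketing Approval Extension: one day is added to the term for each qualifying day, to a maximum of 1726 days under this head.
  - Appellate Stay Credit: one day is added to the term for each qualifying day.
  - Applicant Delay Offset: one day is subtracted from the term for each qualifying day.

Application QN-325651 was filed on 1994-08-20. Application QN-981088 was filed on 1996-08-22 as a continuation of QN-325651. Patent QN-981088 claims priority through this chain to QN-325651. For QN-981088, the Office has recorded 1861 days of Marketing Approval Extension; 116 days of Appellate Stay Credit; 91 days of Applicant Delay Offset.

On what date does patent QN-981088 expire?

Earliest priority filing: 20 August 1994.
Base term: 20 August 1994 + 22 years → 20 August 2016.
Marketing Approval Extension: 1861 days claimed exceeds the 1726-day cap, so +1726 days → 12 May 2021.
Appellate Stay Credit: +116 days → 5 September 2021.
Applicant Delay Offset: −91 days → 6 June 2021.

2021-06-06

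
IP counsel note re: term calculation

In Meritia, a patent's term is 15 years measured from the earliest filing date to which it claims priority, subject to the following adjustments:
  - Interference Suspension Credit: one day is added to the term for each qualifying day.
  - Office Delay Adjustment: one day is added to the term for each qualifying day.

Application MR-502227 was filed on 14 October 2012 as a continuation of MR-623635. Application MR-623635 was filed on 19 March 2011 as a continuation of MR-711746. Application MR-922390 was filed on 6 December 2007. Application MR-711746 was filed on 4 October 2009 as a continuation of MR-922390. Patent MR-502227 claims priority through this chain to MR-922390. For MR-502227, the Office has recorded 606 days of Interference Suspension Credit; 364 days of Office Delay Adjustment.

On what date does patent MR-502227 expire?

Earliest priority filing: 6 December 2007.
Base term: 6 December 2007 + 15 years → 6 December 2022.
Interference Suspension Credit: +606 days → 3 August 2024.
Office Delay Adjustment: +364 days → 2 August 2025.

August 2, 2025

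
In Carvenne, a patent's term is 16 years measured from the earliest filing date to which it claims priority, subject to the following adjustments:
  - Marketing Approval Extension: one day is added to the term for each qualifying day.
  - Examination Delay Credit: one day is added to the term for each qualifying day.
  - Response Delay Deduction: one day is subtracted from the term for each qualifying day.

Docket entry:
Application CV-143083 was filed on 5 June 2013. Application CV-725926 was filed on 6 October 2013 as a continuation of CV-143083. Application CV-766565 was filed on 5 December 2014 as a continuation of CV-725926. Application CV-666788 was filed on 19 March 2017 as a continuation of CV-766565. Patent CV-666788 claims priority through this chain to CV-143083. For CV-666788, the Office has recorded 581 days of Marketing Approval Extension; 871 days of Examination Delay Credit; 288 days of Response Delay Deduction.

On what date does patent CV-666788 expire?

August 12, 2032

Earliest priority filing: 5 June 2013.
Base term: 5 June 2013 + 16 years → 5 June 2029.
Marketing Approval Extension: +581 days → 7 January 2031.
Examination Delay Credit: +871 days → 27 May 2033.
Response Delay Deduction: −288 days → 12 August 2032.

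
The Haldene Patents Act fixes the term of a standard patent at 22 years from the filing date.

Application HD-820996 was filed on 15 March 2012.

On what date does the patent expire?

Filing date + 22 years → 15 March 2034.

March 15, 2034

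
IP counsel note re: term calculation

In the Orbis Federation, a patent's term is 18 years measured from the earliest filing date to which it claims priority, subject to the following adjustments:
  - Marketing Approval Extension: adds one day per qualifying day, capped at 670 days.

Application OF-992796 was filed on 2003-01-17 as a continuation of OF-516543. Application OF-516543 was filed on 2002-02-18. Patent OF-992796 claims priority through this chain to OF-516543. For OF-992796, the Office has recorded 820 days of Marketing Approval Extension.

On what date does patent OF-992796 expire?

2021-12-19

Earliest priority filing: 18 February 2002.
Base term: 18 February 2002 + 18 years → 18 February 2020.
Marketing Approval Extension: 820 days claimed exceeds the 670-day cap, so +670 days → 19 December 2021.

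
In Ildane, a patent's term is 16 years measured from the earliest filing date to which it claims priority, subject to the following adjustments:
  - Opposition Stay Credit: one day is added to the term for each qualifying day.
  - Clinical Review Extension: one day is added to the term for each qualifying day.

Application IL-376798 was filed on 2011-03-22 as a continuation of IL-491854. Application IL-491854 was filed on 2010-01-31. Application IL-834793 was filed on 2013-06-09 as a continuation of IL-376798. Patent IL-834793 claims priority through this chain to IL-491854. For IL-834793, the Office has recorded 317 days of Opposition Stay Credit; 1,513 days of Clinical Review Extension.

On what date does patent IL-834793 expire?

2031-02-04

Earliest priority filing: 31 January 2010.
Base term: 31 January 2010 + 16 years → 31 January 2026.
Opposition Stay Credit: +317 days → 14 December 2026.
Clinical Review Extension: +1513 days → 4 February 2031.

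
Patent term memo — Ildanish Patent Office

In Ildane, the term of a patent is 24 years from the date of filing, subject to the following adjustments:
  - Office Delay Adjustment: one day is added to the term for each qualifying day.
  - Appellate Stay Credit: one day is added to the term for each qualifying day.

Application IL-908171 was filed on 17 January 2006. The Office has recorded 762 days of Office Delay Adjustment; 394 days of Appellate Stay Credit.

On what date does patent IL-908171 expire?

2033-03-18

Base term: filing date + 24 years → 17 January 2030.
Office Delay Adjustment: +762 days → 18 February 2032.
Appellate Stay Credit: +394 days → 18 March 2033.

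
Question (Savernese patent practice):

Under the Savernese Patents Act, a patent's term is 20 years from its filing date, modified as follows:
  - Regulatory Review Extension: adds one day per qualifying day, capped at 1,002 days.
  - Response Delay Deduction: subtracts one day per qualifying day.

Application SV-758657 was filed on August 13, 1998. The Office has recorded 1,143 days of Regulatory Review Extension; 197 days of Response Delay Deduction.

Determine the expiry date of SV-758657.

October 26, 2020

Base term: filing date + 20 years → 13 August 2018.
Regulatory Review Extension: 1143 days claimed exceeds the 1002-day cap, so +1002 days → 11 May 2021.
Response Delay Deduction: −197 days → 26 October 2020.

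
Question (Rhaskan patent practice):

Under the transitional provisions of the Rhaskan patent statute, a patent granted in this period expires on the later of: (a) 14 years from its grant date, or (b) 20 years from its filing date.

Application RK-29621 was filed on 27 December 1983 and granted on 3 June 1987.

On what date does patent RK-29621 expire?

(a) grant + 14 years → 3 June 2001.
(b) filing + 20 years → 27 December 2003.
Later of the two: 27 December 2003.

2003-12-27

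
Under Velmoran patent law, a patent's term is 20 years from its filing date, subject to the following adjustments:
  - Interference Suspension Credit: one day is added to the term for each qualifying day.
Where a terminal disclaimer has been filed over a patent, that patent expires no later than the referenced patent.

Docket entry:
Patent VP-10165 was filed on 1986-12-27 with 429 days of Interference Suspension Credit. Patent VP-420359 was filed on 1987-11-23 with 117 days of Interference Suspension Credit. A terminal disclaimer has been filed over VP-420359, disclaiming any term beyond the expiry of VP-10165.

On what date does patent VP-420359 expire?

February 29, 2008

Natural term of VP-420359:
  Base: filing + 20 years → 23 November 2007.
  Interference Suspension Credit: +117 days → 19 March 2008.
Expiry of referenced patent VP-10165:
  Base: filing + 20 years → 27 December 2006.
  Interference Suspension Credit: +429 days → 29 February 2008.
Terminal disclaimer: VP-420359 expires on the earlier of 19 March 2008 and 29 February 2008.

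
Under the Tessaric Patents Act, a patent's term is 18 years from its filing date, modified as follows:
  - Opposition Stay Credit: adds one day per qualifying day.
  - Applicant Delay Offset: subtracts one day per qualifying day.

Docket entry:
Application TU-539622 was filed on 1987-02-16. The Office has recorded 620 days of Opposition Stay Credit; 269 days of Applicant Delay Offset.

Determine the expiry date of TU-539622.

Base term: filing date + 18 years → 16 February 2005.
Opposition Stay Credit: +620 days → 29 October 2006.
Applicant Delay Offset: −269 days → 2 February 2006.

2006-02-02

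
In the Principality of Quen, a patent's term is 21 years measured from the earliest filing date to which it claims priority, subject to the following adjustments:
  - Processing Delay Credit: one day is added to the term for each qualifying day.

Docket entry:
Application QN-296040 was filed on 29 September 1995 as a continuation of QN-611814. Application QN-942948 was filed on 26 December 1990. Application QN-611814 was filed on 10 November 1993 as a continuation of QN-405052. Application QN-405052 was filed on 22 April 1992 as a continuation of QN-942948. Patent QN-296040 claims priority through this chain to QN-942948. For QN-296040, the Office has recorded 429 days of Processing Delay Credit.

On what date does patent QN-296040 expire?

2013-02-27

Earliest priority filing: 26 December 1990.
Base term: 26 December 1990 + 21 years → 26 December 2011.
Processing Delay Credit: +429 days → 27 February 2013.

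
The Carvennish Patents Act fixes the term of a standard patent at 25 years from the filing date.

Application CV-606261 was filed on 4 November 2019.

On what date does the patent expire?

Filing date + 25 years → 4 November 2044.

November 4, 2044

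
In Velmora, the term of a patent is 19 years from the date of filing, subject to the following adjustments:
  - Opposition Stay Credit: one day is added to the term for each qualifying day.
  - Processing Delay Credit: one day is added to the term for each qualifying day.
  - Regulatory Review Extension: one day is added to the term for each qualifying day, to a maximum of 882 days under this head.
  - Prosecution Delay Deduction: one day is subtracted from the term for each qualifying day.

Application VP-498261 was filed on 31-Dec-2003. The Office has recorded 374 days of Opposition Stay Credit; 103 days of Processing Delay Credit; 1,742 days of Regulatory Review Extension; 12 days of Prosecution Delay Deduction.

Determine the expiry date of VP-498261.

September 8, 2026

Base term: filing date + 19 years → 31 December 2022.
Opposition Stay Credit: +374 days → 9 January 2024.
Processing Delay Credit: +103 days → 21 April 2024.
Regulatory Review Extension: 1742 days claimed exceeds the 882-day cap, so +882 days → 20 September 2026.
Prosecution Delay Deduction: −12 days → 8 September 2026.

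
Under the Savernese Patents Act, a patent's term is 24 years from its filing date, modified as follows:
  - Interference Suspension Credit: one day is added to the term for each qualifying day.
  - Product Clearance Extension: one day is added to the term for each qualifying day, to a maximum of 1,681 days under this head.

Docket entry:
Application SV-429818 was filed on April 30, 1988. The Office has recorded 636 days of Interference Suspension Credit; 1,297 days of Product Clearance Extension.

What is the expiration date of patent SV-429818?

Base term: filing date + 24 years → 30 April 2012.
Interference Suspension Credit: +636 days → 26 January 2014.
Product Clearance Extension: 1297 days (within the 1681-day cap) → +1297 days → 15 August 2017.

August 15, 2017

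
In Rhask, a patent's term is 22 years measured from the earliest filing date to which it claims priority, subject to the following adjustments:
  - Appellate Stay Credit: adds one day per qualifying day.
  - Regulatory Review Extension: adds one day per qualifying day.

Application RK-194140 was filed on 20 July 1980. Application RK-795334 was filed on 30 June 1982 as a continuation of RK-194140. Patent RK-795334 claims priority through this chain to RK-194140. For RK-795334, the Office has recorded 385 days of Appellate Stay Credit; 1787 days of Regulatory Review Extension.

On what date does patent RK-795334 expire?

Earliest priority filing: 20 July 1980.
Base term: 20 July 1980 + 22 years → 20 July 2002.
Appellate Stay Credit: +385 days → 9 August 2003.
Regulatory Review Extension: +1787 days → 30 June 2008.

June 30, 2008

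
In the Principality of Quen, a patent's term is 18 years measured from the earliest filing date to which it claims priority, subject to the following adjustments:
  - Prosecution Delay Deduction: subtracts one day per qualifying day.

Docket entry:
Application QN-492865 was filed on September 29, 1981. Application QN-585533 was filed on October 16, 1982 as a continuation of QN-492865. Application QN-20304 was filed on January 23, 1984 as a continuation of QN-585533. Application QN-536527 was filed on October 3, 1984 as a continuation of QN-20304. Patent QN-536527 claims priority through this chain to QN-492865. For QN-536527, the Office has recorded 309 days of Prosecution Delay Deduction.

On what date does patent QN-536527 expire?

November 24, 1998

Earliest priority filing: 29 September 1981.
Base term: 29 September 1981 + 18 years → 29 September 1999.
Prosecution Delay Deduction: −309 days → 24 November 1998.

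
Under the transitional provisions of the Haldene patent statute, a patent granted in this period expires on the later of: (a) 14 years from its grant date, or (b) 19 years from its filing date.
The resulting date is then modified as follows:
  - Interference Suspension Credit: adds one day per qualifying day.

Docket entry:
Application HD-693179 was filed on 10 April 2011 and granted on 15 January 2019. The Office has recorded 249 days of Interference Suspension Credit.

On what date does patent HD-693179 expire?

(a) grant + 14 years → 15 January 2033.
(b) filing + 19 years → 10 April 2030.
Later of the two: 15 January 2033.
Interference Suspension Credit: +249 days → 21 September 2033.

September 21, 2033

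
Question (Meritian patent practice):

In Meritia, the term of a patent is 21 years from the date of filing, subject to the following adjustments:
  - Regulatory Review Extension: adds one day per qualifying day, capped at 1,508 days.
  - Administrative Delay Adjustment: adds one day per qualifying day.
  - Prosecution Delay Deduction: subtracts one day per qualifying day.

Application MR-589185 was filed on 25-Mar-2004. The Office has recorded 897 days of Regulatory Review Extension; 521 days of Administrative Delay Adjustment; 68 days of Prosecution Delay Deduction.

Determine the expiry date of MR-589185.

2028-12-04

Base term: filing date + 21 years → 25 March 2025.
Regulatory Review Extension: 897 days (within the 1508-day cap) → +897 days → 8 September 2027.
Administrative Delay Adjustment: +521 days → 10 February 2029.
Prosecution Delay Deduction: −68 days → 4 December 2028.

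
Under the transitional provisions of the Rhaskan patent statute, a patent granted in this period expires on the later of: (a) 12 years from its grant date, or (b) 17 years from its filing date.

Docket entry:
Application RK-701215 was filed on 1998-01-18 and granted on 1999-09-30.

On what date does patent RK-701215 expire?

2015-01-18

(a) grant + 12 years → 30 September 2011.
(b) filing + 17 years → 18 January 2015.
Later of the two: 18 January 2015.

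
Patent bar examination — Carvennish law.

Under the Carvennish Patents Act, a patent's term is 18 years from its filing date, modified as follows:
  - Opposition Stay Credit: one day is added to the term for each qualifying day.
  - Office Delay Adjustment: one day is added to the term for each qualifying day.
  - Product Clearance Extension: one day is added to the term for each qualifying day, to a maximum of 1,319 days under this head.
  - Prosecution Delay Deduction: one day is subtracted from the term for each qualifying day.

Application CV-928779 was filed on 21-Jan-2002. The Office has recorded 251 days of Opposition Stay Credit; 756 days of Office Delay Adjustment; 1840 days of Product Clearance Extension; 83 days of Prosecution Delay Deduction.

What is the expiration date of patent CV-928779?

Base term: filing date + 18 years → 21 January 2020.
Opposition Stay Credit: +251 days → 28 September 2020.
Office Delay Adjustment: +756 days → 24 October 2022.
Product Clearance Extension: 1840 days claimed exceeds the 1319-day cap, so +1319 days → 4 June 2026.
Prosecution Delay Deduction: −83 days → 13 March 2026.

2026-03-13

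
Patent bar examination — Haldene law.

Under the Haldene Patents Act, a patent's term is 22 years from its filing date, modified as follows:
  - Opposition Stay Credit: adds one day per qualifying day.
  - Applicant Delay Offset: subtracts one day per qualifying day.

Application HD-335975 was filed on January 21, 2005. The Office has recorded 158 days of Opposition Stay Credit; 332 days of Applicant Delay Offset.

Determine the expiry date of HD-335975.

July 31, 2026

Base term: filing date + 22 years → 21 January 2027.
Opposition Stay Credit: +158 days → 28 June 2027.
Applicant Delay Offset: −332 days → 31 July 2026.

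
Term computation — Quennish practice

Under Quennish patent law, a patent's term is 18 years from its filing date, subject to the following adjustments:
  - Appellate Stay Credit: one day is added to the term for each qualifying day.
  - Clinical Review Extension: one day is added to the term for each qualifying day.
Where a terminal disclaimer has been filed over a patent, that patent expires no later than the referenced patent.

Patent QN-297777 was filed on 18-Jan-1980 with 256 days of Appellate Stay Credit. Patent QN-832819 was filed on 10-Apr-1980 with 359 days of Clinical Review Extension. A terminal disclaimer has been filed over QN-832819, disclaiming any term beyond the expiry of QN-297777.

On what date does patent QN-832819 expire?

Natural term of QN-832819:
  Base: filing + 18 years → 10 April 1998.
  Clinical Review Extension: +359 days → 4 April 1999.
Expiry of referenced patent QN-297777:
  Base: filing + 18 years → 18 January 1998.
  Appellate Stay Credit: +256 days → 1 October 1998.
Terminal disclaimer: QN-832819 expires on the earlier of 4 April 1999 and 1 October 1998.

October 1, 1998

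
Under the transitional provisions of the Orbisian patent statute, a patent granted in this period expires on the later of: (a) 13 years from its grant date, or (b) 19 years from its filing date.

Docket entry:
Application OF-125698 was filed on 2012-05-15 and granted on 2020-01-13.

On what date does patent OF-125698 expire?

2033-01-13

(a) grant + 13 years → 13 January 2033.
(b) filing + 19 years → 15 May 2031.
Later of the two: 13 January 2033.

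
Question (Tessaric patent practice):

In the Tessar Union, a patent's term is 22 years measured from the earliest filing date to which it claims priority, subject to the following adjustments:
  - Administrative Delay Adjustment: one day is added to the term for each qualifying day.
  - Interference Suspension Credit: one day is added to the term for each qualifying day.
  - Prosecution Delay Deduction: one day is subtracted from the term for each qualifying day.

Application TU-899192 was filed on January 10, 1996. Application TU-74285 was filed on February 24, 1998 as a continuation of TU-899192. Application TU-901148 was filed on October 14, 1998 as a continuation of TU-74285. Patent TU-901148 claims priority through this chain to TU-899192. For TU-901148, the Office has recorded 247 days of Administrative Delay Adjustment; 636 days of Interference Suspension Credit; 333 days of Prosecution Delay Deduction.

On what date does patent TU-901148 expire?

Earliest priority filing: 10 January 1996.
Base term: 10 January 1996 + 22 years → 10 January 2018.
Administrative Delay Adjustment: +247 days → 14 September 2018.
Interference Suspension Credit: +636 days → 11 June 2020.
Prosecution Delay Deduction: −333 days → 14 July 2019.

July 14, 2019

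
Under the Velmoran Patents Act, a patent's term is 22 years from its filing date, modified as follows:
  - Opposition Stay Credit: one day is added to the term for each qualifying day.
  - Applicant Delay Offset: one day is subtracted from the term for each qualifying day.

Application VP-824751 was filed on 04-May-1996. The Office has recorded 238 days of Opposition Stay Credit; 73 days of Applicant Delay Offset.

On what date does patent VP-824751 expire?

Base term: filing date + 22 years → 4 May 2018.
Opposition Stay Credit: +238 days → 28 December 2018.
Applicant Delay Offset: −73 days → 16 October 2018.

2018-10-16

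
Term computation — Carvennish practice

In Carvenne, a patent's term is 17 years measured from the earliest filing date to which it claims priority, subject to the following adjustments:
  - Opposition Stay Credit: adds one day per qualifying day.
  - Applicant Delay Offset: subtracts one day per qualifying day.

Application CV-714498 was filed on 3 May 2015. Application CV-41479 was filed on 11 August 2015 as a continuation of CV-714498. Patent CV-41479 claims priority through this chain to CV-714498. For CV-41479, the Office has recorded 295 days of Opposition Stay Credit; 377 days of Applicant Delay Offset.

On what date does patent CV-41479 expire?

Earliest priority filing: 3 May 2015.
Base term: 3 May 2015 + 17 years → 3 May 2032.
Opposition Stay Credit: +295 days → 22 February 2033.
Applicant Delay Offset: −377 days → 11 February 2032.

2032-02-11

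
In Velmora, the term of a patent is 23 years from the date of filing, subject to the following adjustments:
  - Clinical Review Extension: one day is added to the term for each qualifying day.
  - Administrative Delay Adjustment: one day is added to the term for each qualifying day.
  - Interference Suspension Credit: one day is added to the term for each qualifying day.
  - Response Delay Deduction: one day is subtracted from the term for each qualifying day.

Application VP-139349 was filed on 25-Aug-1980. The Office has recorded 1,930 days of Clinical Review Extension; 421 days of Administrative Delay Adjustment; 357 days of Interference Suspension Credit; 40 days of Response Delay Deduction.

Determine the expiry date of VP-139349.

Base term: filing date + 23 years → 25 August 2003.
Clinical Review Extension: +1930 days → 6 December 2008.
Administrative Delay Adjustment: +421 days → 31 January 2010.
Interference Suspension Credit: +357 days → 23 January 2011.
Response Delay Deduction: −40 days → 14 December 2010.

2010-12-14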